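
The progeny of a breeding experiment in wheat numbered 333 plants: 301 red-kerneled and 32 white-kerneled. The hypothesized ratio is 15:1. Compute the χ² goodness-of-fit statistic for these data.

6.415

Total ratio parts = 16. Expected numbers out of 333:
  red-kerneled: 333 × 15/16 = 312.1875
  white-kerneled: 333 × 1/16 = 20.8125
χ² = Σ (O − E)² / E
  red-kerneled: (301 − 312.1875)² / 312.1875 = 0.4009
  white-kerneled: (32 − 20.8125)² / 20.8125 = 6.0137
χ² = 0.4009 + 6.0137 = 6.4146 ≈ 6.415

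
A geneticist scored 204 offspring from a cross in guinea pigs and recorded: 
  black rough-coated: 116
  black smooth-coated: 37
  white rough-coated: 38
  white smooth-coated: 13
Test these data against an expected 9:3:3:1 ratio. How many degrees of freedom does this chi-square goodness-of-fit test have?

A goodness-of-fit test with 4 phenotype classes has df = 4 − 1 = 3.

3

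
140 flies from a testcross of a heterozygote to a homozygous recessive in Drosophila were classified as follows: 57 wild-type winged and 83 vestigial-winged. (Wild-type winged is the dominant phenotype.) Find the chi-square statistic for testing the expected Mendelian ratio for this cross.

4.829

A testcross of a heterozygote (Aa × aa) gives a 1:1 phenotypic ratio.
The 1:1 ratio has 2 parts, so with N = 140 the expected counts are:
  wild-type winged: 140 × 1/2 = 70
  vestigial-winged: 140 × 1/2 = 70
χ² = Σ (O − E)² / E
  wild-type winged: (57 − 70)² / 70 = 2.4143
  vestigial-winged: (83 − 70)² / 70 = 2.4143
χ² = 2.4143 + 2.4143 = 4.8286 ≈ 4.829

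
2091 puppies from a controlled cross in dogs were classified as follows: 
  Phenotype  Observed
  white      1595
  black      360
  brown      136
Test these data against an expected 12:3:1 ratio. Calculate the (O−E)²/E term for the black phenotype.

Total ratio parts = 16. Expected numbers out of 2091:
  white: 2091 × 12/16 = 1568.25
  black: 2091 × 3/16 = 392.0625
  brown: 2091 × 1/16 = 130.6875
Contribution of black: (360 − 392.0625)² / 392.0625 = 2.6220

2.622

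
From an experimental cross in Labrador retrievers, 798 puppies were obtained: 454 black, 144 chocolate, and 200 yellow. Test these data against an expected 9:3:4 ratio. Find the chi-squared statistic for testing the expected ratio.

0.271

Total ratio parts = 16. Expected numbers out of 798:
  black: 798 × 9/16 = 448.875
  chocolate: 798 × 3/16 = 149.625
  yellow: 798 × 4/16 = 199.5
χ² = Σ (O − E)² / E
  black: (454 − 448.875)² / 448.875 = 0.0585
  chocolate: (144 − 149.625)² / 149.625 = 0.2115
  yellow: (200 − 199.5)² / 199.5 = 0.0013
χ² = 0.0585 + 0.2115 + 0.0013 = 0.2713 ≈ 0.271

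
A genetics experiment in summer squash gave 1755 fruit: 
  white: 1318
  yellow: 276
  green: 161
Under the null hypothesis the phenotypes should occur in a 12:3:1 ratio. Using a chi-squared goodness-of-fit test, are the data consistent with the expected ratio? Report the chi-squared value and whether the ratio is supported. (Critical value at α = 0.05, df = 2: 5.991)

32.563; not consistent

Expected counts for N = 1755 under a 12:3:1 ratio (total parts = 16):
  white: 1755 × 12/16 = 1316.25
  yellow: 1755 × 3/16 = 329.0625
  green: 1755 × 1/16 = 109.6875
χ² = Σ (O − E)² / E
  white: (1318 − 1316.25)² / 1316.25 = 0.0023
  yellow: (276 − 329.0625)² / 329.0625 = 8.5565
  green: (161 − 109.6875)² / 109.6875 = 24.0043
χ² = 0.0023 + 8.5565 + 24.0043 = 32.5631 ≈ 32.563
Degrees of freedom = 3 − 1 = 2; critical value at α = 0.05 is 5.991.
Since 32.563 > 5.991, we reject the null hypothesis — the data do not fit the 12:3:1 ratio.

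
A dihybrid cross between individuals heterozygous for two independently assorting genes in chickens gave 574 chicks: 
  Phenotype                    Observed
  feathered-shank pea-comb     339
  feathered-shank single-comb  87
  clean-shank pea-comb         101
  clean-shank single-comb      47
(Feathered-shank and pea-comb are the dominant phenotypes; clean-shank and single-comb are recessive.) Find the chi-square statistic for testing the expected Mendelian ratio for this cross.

8.616

A dihybrid F₂ with independent assortment and complete dominance at both loci gives a 9:3:3:1 phenotypic ratio.
Under the 9:3:3:1 hypothesis (Σ ratio = 16, N = 574):
  feathered-shank pea-comb: 574 × 9/16 = 322.875
  feathered-shank single-comb: 574 × 3/16 = 107.625
  clean-shank pea-comb: 574 × 3/16 = 107.625
  clean-shank single-comb: 574 × 1/16 = 35.875
χ² = Σ (O − E)² / E
  feathered-shank pea-comb: (339 − 322.875)² / 322.875 = 0.8053
  feathered-shank single-comb: (87 − 107.625)² / 107.625 = 3.9525
  clean-shank pea-comb: (101 − 107.625)² / 107.625 = 0.4078
  clean-shank single-comb: (47 − 35.875)² / 35.875 = 3.4499
χ² = 0.8053 + 3.9525 + 0.4078 + 3.4499 = 8.6155 ≈ 8.616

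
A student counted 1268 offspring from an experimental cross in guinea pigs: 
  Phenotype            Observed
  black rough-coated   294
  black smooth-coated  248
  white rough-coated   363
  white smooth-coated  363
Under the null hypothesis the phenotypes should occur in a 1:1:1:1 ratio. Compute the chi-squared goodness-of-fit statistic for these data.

Total ratio parts = 4. Expected numbers out of 1268:
  black rough-coated: 1268 × 1/4 = 317
  black smooth-coated: 1268 × 1/4 = 317
  white rough-coated: 1268 × 1/4 = 317
  white smooth-coated: 1268 × 1/4 = 317
χ² = Σ (O − E)² / E
  black rough-coated: (294 − 317)² / 317 = 1.6688
  black smooth-coated: (248 − 317)² / 317 = 15.0189
  white rough-coated: (363 − 317)² / 317 = 6.6751
  white smooth-coated: (363 − 317)² / 317 = 6.6751
χ² = 1.6688 + 15.0189 + 6.6751 + 6.6751 = 30.0379 ≈ 30.038

30.038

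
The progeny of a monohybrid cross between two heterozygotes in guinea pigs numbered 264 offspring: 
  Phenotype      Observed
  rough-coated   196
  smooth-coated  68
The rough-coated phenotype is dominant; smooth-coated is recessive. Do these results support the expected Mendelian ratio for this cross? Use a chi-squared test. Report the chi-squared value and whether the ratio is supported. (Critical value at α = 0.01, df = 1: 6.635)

0.081; consistent

For a monohybrid cross between heterozygotes with complete dominance, the expected phenotypic ratio is 3:1.
The 3:1 ratio has 4 parts, so with N = 264 the expected counts are:
  rough-coated: 264 × 3/4 = 198
  smooth-coated: 264 × 1/4 = 66
χ² = Σ (O − E)² / E
  rough-coated: (196 − 198)² / 198 = 0.0202
  smooth-coated: (68 − 66)² / 66 = 0.0606
χ² = 0.0202 + 0.0606 = 0.0808 ≈ 0.081
Degrees of freedom = 2 − 1 = 1; critical value at α = 0.01 is 6.635.
Since 0.081 < 6.635, we fail to reject the null hypothesis — the data are consistent with the 3:1 ratio.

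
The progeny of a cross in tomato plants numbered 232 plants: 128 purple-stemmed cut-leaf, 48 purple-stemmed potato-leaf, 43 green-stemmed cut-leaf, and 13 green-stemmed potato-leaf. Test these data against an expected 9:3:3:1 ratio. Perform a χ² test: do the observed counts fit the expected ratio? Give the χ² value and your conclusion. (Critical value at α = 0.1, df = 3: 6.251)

Total ratio parts = 16. Expected numbers out of 232:
  purple-stemmed cut-leaf: 232 × 9/16 = 130.5
  purple-stemmed potato-leaf: 232 × 3/16 = 43.5
  green-stemmed cut-leaf: 232 × 3/16 = 43.5
  green-stemmed potato-leaf: 232 × 1/16 = 14.5
χ² = Σ (O − E)² / E
  purple-stemmed cut-leaf: (128 − 130.5)² / 130.5 = 0.0479
  purple-stemmed potato-leaf: (48 − 43.5)² / 43.5 = 0.4655
  green-stemmed cut-leaf: (43 − 43.5)² / 43.5 = 0.0057
  green-stemmed potato-leaf: (13 − 14.5)² / 14.5 = 0.1552
χ² = 0.0479 + 0.4655 + 0.0057 + 0.1552 = 0.6743 ≈ 0.674
Degrees of freedom = 4 − 1 = 3; critical value at α = 0.1 is 6.251.
Since 0.674 < 6.251, we fail to reject the null hypothesis — the data are consistent with the 9:3:3:1 ratio.

0.674; consistent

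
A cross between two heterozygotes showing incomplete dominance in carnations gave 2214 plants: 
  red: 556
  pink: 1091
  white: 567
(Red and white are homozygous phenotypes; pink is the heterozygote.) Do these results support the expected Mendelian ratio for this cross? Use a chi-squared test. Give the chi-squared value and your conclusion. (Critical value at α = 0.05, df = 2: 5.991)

With incomplete dominance, a heterozygote × heterozygote cross gives a 1:2:1 phenotypic ratio.
The 1:2:1 ratio has 4 parts, so with N = 2214 the expected counts are:
  red: 2214 × 1/4 = 553.5
  pink: 2214 × 2/4 = 1107
  white: 2214 × 1/4 = 553.5
χ² = Σ (O − E)² / E
  red: (556 − 553.5)² / 553.5 = 0.0113
  pink: (1091 − 1107)² / 1107 = 0.2313
  white: (567 − 553.5)² / 553.5 = 0.3293
χ² = 0.0113 + 0.2313 + 0.3293 = 0.5719 ≈ 0.572
Degrees of freedom = 3 − 1 = 2; critical value at α = 0.05 is 5.991.
Since 0.572 < 5.991, we fail to reject the null hypothesis — the data are consistent with the 1:2:1 ratio.

0.572; consistent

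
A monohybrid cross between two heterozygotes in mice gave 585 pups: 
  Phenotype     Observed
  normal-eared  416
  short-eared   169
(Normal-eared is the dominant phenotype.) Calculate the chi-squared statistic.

4.719

For a monohybrid cross between heterozygotes with complete dominance, the expected phenotypic ratio is 3:1.
The 3:1 ratio has 4 parts, so with N = 585 the expected counts are:
  normal-eared: 585 × 3/4 = 438.75
  short-eared: 585 × 1/4 = 146.25
χ² = Σ (O − E)² / E
  normal-eared: (416 − 438.75)² / 438.75 = 1.1796
  short-eared: (169 − 146.25)² / 146.25 = 3.5389
χ² = 1.1796 + 3.5389 = 4.7185 ≈ 4.719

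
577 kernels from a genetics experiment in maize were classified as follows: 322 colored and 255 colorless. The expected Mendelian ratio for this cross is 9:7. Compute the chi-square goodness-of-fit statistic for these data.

0.046

The 9:7 ratio has 16 parts, so with N = 577 the expected counts are:
  colored: 577 × 9/16 = 324.5625
  colorless: 577 × 7/16 = 252.4375
χ² = Σ (O − E)² / E
  colored: (322 − 324.5625)² / 324.5625 = 0.0202
  colorless: (255 − 252.4375)² / 252.4375 = 0.0260
χ² = 0.0202 + 0.0260 = 0.0462 ≈ 0.046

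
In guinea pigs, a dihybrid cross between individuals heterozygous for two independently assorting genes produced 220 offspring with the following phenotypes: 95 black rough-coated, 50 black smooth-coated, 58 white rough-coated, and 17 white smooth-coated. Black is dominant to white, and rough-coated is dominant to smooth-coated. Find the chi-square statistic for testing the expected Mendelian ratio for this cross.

16.105

A dihybrid F₂ with independent assortment and complete dominance at both loci gives a 9:3:3:1 phenotypic ratio.
Under the 9:3:3:1 hypothesis (Σ ratio = 16, N = 220):
  black rough-coated: 220 × 9/16 = 123.75
  black smooth-coated: 220 × 3/16 = 41.25
  white rough-coated: 220 × 3/16 = 41.25
  white smooth-coated: 220 × 1/16 = 13.75
χ² = Σ (O − E)² / E
  black rough-coated: (95 − 123.75)² / 123.75 = 6.6793
  black smooth-coated: (50 − 41.25)² / 41.25 = 1.8561
  white rough-coated: (58 − 41.25)² / 41.25 = 6.8015
  white smooth-coated: (17 − 13.75)² / 13.75 = 0.7682
χ² = 6.6793 + 1.8561 + 6.8015 + 0.7682 = 16.1051 ≈ 16.105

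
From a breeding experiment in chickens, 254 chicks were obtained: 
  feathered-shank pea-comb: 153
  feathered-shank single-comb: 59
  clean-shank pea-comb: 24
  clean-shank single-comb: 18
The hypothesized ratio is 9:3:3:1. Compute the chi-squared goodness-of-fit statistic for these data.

15.438

Expected counts for N = 254 under a 9:3:3:1 ratio (total parts = 16):
  feathered-shank pea-comb: 254 × 9/16 = 142.875
  feathered-shank single-comb: 254 × 3/16 = 47.625
  clean-shank pea-comb: 254 × 3/16 = 47.625
  clean-shank single-comb: 254 × 1/16 = 15.875
χ² = Σ (O − E)² / E
  feathered-shank pea-comb: (153 − 142.875)² / 142.875 = 0.7175
  feathered-shank single-comb: (59 − 47.625)² / 47.625 = 2.7169
  clean-shank pea-comb: (24 − 47.625)² / 47.625 = 11.7195
  clean-shank single-comb: (18 − 15.875)² / 15.875 = 0.2844
χ² = 0.7175 + 2.7169 + 11.7195 + 0.2844 = 15.4383 ≈ 15.438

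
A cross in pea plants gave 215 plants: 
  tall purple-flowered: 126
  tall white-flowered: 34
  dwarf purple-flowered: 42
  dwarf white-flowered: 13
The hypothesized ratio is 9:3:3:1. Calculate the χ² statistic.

Expected counts for N = 215 under a 9:3:3:1 ratio (total parts = 16):
  tall purple-flowered: 215 × 9/16 = 120.9375
  tall white-flowered: 215 × 3/16 = 40.3125
  dwarf purple-flowered: 215 × 3/16 = 40.3125
  dwarf white-flowered: 215 × 1/16 = 13.4375
χ² = Σ (O − E)² / E
  tall purple-flowered: (126 − 120.9375)² / 120.9375 = 0.2119
  tall white-flowered: (34 − 40.3125)² / 40.3125 = 0.9885
  dwarf purple-flowered: (42 − 40.3125)² / 40.3125 = 0.0706
  dwarf white-flowered: (13 − 13.4375)² / 13.4375 = 0.0142
χ² = 0.2119 + 0.9885 + 0.0706 + 0.0142 = 1.2852 ≈ 1.285

1.285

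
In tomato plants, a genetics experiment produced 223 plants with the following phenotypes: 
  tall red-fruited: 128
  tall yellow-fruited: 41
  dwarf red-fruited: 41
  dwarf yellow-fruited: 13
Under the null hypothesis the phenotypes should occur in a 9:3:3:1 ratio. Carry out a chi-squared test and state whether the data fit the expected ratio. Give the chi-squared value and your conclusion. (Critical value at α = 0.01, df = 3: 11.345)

0.147; consistent

Total ratio parts = 16. Expected numbers out of 223:
  tall red-fruited: 223 × 9/16 = 125.4375
  tall yellow-fruited: 223 × 3/16 = 41.8125
  dwarf red-fruited: 223 × 3/16 = 41.8125
  dwarf yellow-fruited: 223 × 1/16 = 13.9375
χ² = Σ (O − E)² / E
  tall red-fruited: (128 − 125.4375)² / 125.4375 = 0.0523
  tall yellow-fruited: (41 − 41.8125)² / 41.8125 = 0.0158
  dwarf red-fruited: (41 − 41.8125)² / 41.8125 = 0.0158
  dwarf yellow-fruited: (13 − 13.9375)² / 13.9375 = 0.0631
χ² = 0.0523 + 0.0158 + 0.0158 + 0.0631 = 0.147
Degrees of freedom = 4 − 1 = 3; critical value at α = 0.01 is 11.345.
Since 0.147 < 11.345, we fail to reject the null hypothesis — the data are consistent with the 9:3:3:1 ratio.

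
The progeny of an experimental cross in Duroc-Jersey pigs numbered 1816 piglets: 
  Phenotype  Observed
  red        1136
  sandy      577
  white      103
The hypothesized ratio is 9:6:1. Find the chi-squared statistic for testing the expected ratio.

Expected counts for N = 1816 under a 9:6:1 ratio (total parts = 16):
  red: 1816 × 9/16 = 1021.5
  sandy: 1816 × 6/16 = 681
  white: 1816 × 1/16 = 113.5
χ² = Σ (O − E)² / E
  red: (1136 − 1021.5)² / 1021.5 = 12.8343
  sandy: (577 − 681)² / 681 = 15.8825
  white: (103 − 113.5)² / 113.5 = 0.9714
χ² = 12.8343 + 15.8825 + 0.9714 = 29.6882 ≈ 29.688

29.688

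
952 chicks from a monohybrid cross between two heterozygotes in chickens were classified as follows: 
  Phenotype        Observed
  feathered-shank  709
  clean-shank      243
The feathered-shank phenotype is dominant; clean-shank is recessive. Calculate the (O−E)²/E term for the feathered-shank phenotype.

For a monohybrid cross between heterozygotes with complete dominance, the expected phenotypic ratio is 3:1.
The 3:1 ratio has 4 parts, so with N = 952 the expected counts are:
  feathered-shank: 952 × 3/4 = 714
  clean-shank: 952 × 1/4 = 238
Contribution of feathered-shank: (709 − 714)² / 714 = 0.0350

0.035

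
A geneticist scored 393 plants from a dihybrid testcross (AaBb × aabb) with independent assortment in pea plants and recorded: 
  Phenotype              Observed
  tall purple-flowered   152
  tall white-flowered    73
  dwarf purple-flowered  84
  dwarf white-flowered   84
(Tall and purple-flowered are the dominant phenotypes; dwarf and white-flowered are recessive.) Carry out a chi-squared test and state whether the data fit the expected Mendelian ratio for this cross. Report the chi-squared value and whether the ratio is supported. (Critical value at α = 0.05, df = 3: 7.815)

40.028; not consistent

A dihybrid testcross with independent assortment gives a 1:1:1:1 ratio.
Total ratio parts = 4. Expected numbers out of 393:
  tall purple-flowered: 393 × 1/4 = 98.25
  tall white-flowered: 393 × 1/4 = 98.25
  dwarf purple-flowered: 393 × 1/4 = 98.25
  dwarf white-flowered: 393 × 1/4 = 98.25
χ² = Σ (O − E)² / E
  tall purple-flowered: (152 − 98.25)² / 98.25 = 29.4052
  tall white-flowered: (73 − 98.25)² / 98.25 = 6.4892
  dwarf purple-flowered: (84 − 98.25)² / 98.25 = 2.0668
  dwarf white-flowered: (84 − 98.25)² / 98.25 = 2.0668
χ² = 29.4052 + 6.4892 + 2.0668 + 2.0668 = 40.028
Degrees of freedom = 4 − 1 = 3; critical value at α = 0.05 is 7.815.
Since 40.028 > 7.815, we reject the null hypothesis — the data do not fit the 1:1:1:1 ratio.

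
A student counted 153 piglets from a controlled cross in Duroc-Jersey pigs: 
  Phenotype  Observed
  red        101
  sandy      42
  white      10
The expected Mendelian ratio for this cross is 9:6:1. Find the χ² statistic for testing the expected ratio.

Expected counts for N = 153 under a 9:6:1 ratio (total parts = 16):
  red: 153 × 9/16 = 86.0625
  sandy: 153 × 6/16 = 57.375
  white: 153 × 1/16 = 9.5625
χ² = Σ (O − E)² / E
  red: (101 − 86.0625)² / 86.0625 = 2.5926
  sandy: (42 − 57.375)² / 57.375 = 4.1201
  white: (10 − 9.5625)² / 9.5625 = 0.0200
χ² = 2.5926 + 4.1201 + 0.0200 = 6.7327 ≈ 6.733

6.733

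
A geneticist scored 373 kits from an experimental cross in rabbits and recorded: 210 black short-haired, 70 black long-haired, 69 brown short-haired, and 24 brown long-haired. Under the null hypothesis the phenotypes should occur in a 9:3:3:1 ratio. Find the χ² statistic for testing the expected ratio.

Under the 9:3:3:1 hypothesis (Σ ratio = 16, N = 373):
  black short-haired: 373 × 9/16 = 209.8125
  black long-haired: 373 × 3/16 = 69.9375
  brown short-haired: 373 × 3/16 = 69.9375
  brown long-haired: 373 × 1/16 = 23.3125
χ² = Σ (O − E)² / E
  black short-haired: (210 − 209.8125)² / 209.8125 = 0.0002
  black long-haired: (70 − 69.9375)² / 69.9375 = 0.0001
  brown short-haired: (69 − 69.9375)² / 69.9375 = 0.0126
  brown long-haired: (24 − 23.3125)² / 23.3125 = 0.0203
χ² = 0.0002 + 0.0001 + 0.0126 + 0.0203 = 0.0332 ≈ 0.033

0.033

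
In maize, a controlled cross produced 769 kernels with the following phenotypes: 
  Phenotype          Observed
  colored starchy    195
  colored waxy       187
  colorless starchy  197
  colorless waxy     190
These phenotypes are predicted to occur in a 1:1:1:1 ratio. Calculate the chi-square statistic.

Expected counts for N = 769 under a 1:1:1:1 ratio (total parts = 4):
  colored starchy: 769 × 1/4 = 192.25
  colored waxy: 769 × 1/4 = 192.25
  colorless starchy: 769 × 1/4 = 192.25
  colorless waxy: 769 × 1/4 = 192.25
χ² = Σ (O − E)² / E
  colored starchy: (195 − 192.25)² / 192.25 = 0.0393
  colored waxy: (187 − 192.25)² / 192.25 = 0.1434
  colorless starchy: (197 − 192.25)² / 192.25 = 0.1174
  colorless waxy: (190 − 192.25)² / 192.25 = 0.0263
χ² = 0.0393 + 0.1434 + 0.1174 + 0.0263 = 0.3264 ≈ 0.326

0.326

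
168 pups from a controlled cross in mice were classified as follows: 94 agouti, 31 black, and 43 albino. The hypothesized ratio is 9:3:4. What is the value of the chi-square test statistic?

0.034

Expected counts for N = 168 under a 9:3:4 ratio (total parts = 16):
  agouti: 168 × 9/16 = 94.5
  black: 168 × 3/16 = 31.5
  albino: 168 × 4/16 = 42
χ² = Σ (O − E)² / E
  agouti: (94 − 94.5)² / 94.5 = 0.0026
  black: (31 − 31.5)² / 31.5 = 0.0079
  albino: (43 − 42)² / 42 = 0.0238
χ² = 0.0026 + 0.0079 + 0.0238 = 0.0343 ≈ 0.034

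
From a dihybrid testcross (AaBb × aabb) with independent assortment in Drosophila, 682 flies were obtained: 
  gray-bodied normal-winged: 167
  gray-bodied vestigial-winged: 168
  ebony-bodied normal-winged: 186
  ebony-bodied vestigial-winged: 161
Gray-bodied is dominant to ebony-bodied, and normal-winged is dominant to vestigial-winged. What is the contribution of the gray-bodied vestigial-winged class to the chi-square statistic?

A dihybrid testcross with independent assortment gives a 1:1:1:1 ratio.
The 1:1:1:1 ratio has 4 parts, so with N = 682 the expected counts are:
  gray-bodied normal-winged: 682 × 1/4 = 170.5
  gray-bodied vestigial-winged: 682 × 1/4 = 170.5
  ebony-bodied normal-winged: 682 × 1/4 = 170.5
  ebony-bodied vestigial-winged: 682 × 1/4 = 170.5
Contribution of gray-bodied vestigial-winged: (168 − 170.5)² / 170.5 = 0.0367

0.037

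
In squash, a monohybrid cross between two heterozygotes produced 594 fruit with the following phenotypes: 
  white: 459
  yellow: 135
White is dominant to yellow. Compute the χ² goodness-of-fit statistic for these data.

1.636

For a monohybrid cross between heterozygotes with complete dominance, the expected phenotypic ratio is 3:1.
Under the 3:1 hypothesis (Σ ratio = 4, N = 594):
  white: 594 × 3/4 = 445.5
  yellow: 594 × 1/4 = 148.5
χ² = Σ (O − E)² / E
  white: (459 − 445.5)² / 445.5 = 0.4091
  yellow: (135 − 148.5)² / 148.5 = 1.2273
χ² = 0.4091 + 1.2273 = 1.6364 ≈ 1.636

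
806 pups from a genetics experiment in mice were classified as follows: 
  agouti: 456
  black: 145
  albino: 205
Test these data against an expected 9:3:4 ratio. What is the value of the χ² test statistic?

Expected counts for N = 806 under a 9:3:4 ratio (total parts = 16):
  agouti: 806 × 9/16 = 453.375
  black: 806 × 3/16 = 151.125
  albino: 806 × 4/16 = 201.5
χ² = Σ (O − E)² / E
  agouti: (456 − 453.375)² / 453.375 = 0.0152
  black: (145 − 151.125)² / 151.125 = 0.2482
  albino: (205 − 201.5)² / 201.5 = 0.0608
χ² = 0.0152 + 0.2482 + 0.0608 = 0.3242 ≈ 0.324

0.324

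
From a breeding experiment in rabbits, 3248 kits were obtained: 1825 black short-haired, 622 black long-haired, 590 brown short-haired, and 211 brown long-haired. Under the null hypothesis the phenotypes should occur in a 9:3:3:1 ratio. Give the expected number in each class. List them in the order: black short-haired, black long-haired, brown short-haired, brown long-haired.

1827, 609, 609, 203

Under the 9:3:3:1 hypothesis (Σ ratio = 16, N = 3248):
  black short-haired: 3248 × 9/16 = 1827
  black long-haired: 3248 × 3/16 = 609
  brown short-haired: 3248 × 3/16 = 609
  brown long-haired: 3248 × 1/16 = 203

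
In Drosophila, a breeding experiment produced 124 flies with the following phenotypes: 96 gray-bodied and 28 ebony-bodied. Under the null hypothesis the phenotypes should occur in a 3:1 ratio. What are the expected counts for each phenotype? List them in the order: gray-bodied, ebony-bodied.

93, 31

Total ratio parts = 4. Expected numbers out of 124:
  gray-bodied: 124 × 3/4 = 93
  ebony-bodied: 124 × 1/4 = 31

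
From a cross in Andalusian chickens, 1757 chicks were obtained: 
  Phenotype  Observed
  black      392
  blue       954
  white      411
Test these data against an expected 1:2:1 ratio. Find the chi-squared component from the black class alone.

5.083

The 1:2:1 ratio has 4 parts, so with N = 1757 the expected counts are:
  black: 1757 × 1/4 = 439.25
  blue: 1757 × 2/4 = 878.5
  white: 1757 × 1/4 = 439.25
Contribution of black: (392 − 439.25)² / 439.25 = 5.0827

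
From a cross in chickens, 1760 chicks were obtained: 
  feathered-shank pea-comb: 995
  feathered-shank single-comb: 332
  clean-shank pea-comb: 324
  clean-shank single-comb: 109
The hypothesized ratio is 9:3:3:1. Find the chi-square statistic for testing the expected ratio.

Expected counts for N = 1760 under a 9:3:3:1 ratio (total parts = 16):
  feathered-shank pea-comb: 1760 × 9/16 = 990
  feathered-shank single-comb: 1760 × 3/16 = 330
  clean-shank pea-comb: 1760 × 3/16 = 330
  clean-shank single-comb: 1760 × 1/16 = 110
χ² = Σ (O − E)² / E
  feathered-shank pea-comb: (995 − 990)² / 990 = 0.0253
  feathered-shank single-comb: (332 − 330)² / 330 = 0.0121
  clean-shank pea-comb: (324 − 330)² / 330 = 0.1091
  clean-shank single-comb: (109 − 110)² / 110 = 0.0091
χ² = 0.0253 + 0.0121 + 0.1091 + 0.0091 = 0.1556 ≈ 0.156

0.156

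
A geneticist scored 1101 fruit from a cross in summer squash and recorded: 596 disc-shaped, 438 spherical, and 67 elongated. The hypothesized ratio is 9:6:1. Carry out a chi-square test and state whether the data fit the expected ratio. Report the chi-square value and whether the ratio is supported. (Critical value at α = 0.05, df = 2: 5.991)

2.454; consistent

Under the 9:6:1 hypothesis (Σ ratio = 16, N = 1101):
  disc-shaped: 1101 × 9/16 = 619.3125
  spherical: 1101 × 6/16 = 412.875
  elongated: 1101 × 1/16 = 68.8125
χ² = Σ (O − E)² / E
  disc-shaped: (596 − 619.3125)² / 619.3125 = 0.8775
  spherical: (438 − 412.875)² / 412.875 = 1.5290
  elongated: (67 − 68.8125)² / 68.8125 = 0.0477
χ² = 0.8775 + 1.5290 + 0.0477 = 2.4542 ≈ 2.454
Degrees of freedom = 3 − 1 = 2; critical value at α = 0.05 is 5.991.
Since 2.454 < 5.991, we fail to reject the null hypothesis — the data are consistent with the 9:6:1 ratio.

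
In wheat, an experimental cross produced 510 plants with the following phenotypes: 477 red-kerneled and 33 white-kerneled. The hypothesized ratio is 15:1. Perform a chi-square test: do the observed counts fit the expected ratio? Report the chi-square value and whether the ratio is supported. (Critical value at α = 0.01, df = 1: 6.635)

0.042; consistent

Expected counts for N = 510 under a 15:1 ratio (total parts = 16):
  red-kerneled: 510 × 15/16 = 478.125
  white-kerneled: 510 × 1/16 = 31.875
χ² = Σ (O − E)² / E
  red-kerneled: (477 − 478.125)² / 478.125 = 0.0026
  white-kerneled: (33 − 31.875)² / 31.875 = 0.0397
χ² = 0.0026 + 0.0397 = 0.0423 ≈ 0.042
Degrees of freedom = 2 − 1 = 1; critical value at α = 0.01 is 6.635.
Since 0.042 < 6.635, we fail to reject the null hypothesis — the data are consistent with the 15:1 ratio.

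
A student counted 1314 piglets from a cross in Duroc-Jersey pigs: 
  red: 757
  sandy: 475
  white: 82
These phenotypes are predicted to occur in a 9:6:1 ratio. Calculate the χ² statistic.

The 9:6:1 ratio has 16 parts, so with N = 1314 the expected counts are:
  red: 1314 × 9/16 = 739.125
  sandy: 1314 × 6/16 = 492.75
  white: 1314 × 1/16 = 82.125
χ² = Σ (O − E)² / E
  red: (757 − 739.125)² / 739.125 = 0.4323
  sandy: (475 − 492.75)² / 492.75 = 0.6394
  white: (82 − 82.125)² / 82.125 = 0.0002
χ² = 0.4323 + 0.6394 + 0.0002 = 1.0719 ≈ 1.072

1.072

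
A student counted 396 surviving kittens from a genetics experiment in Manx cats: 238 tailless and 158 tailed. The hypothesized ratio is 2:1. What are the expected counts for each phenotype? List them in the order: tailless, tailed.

Under the 2:1 hypothesis (Σ ratio = 3, N = 396):
  tailless: 396 × 2/3 = 264
  tailed: 396 × 1/3 = 132

264, 132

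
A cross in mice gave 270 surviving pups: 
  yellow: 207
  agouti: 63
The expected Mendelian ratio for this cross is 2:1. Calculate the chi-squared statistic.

Total ratio parts = 3. Expected numbers out of 270:
  yellow: 270 × 2/3 = 180
  agouti: 270 × 1/3 = 90
χ² = Σ (O − E)² / E
  yellow: (207 − 180)² / 180 = 4.0500
  agouti: (63 − 90)² / 90 = 8.1000
χ² = 4.0500 + 8.1000 = 12.150

12.150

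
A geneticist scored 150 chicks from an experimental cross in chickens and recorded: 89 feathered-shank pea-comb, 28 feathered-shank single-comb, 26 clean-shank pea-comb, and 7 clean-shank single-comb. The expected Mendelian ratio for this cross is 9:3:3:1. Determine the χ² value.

The 9:3:3:1 ratio has 16 parts, so with N = 150 the expected counts are:
  feathered-shank pea-comb: 150 × 9/16 = 84.375
  feathered-shank single-comb: 150 × 3/16 = 28.125
  clean-shank pea-comb: 150 × 3/16 = 28.125
  clean-shank single-comb: 150 × 1/16 = 9.375
χ² = Σ (O − E)² / E
  feathered-shank pea-comb: (89 − 84.375)² / 84.375 = 0.2535
  feathered-shank single-comb: (28 − 28.125)² / 28.125 = 0.0006
  clean-shank pea-comb: (26 − 28.125)² / 28.125 = 0.1606
  clean-shank single-comb: (7 − 9.375)² / 9.375 = 0.6017
χ² = 0.2535 + 0.0006 + 0.1606 + 0.6017 = 1.0164 ≈ 1.016

1.016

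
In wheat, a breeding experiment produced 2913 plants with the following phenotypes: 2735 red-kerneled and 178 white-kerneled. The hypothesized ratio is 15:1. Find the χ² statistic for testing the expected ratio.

The 15:1 ratio has 16 parts, so with N = 2913 the expected counts are:
  red-kerneled: 2913 × 15/16 = 2730.9375
  white-kerneled: 2913 × 1/16 = 182.0625
χ² = Σ (O − E)² / E
  red-kerneled: (2735 − 2730.9375)² / 2730.9375 = 0.0060
  white-kerneled: (178 − 182.0625)² / 182.0625 = 0.0906
χ² = 0.0060 + 0.0906 = 0.0966 ≈ 0.097

0.097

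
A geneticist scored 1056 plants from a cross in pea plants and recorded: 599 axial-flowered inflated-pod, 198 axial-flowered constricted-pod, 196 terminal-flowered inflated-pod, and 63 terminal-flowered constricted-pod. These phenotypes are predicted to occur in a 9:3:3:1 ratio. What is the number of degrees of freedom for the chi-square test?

A goodness-of-fit test with 4 phenotype classes has df = 4 − 1 = 3.

3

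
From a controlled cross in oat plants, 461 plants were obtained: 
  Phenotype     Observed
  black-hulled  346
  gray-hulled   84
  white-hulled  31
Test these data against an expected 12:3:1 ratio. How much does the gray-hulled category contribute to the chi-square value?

0.069

The 12:3:1 ratio has 16 parts, so with N = 461 the expected counts are:
  black-hulled: 461 × 12/16 = 345.75
  gray-hulled: 461 × 3/16 = 86.4375
  white-hulled: 461 × 1/16 = 28.8125
Contribution of gray-hulled: (84 − 86.4375)² / 86.4375 = 0.0687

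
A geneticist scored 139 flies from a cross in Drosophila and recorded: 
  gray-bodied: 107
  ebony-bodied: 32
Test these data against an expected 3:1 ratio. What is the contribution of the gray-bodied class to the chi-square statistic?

0.073

The 3:1 ratio has 4 parts, so with N = 139 the expected counts are:
  gray-bodied: 139 × 3/4 = 104.25
  ebony-bodied: 139 × 1/4 = 34.75
Contribution of gray-bodied: (107 − 104.25)² / 104.25 = 0.0725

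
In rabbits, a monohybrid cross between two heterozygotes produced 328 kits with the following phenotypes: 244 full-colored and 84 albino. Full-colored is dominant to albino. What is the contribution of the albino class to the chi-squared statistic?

0.049

For a monohybrid cross between heterozygotes with complete dominance, the expected phenotypic ratio is 3:1.
Total ratio parts = 4. Expected numbers out of 328:
  full-colored: 328 × 3/4 = 246
  albino: 328 × 1/4 = 82
Contribution of albino: (84 − 82)² / 82 = 0.0488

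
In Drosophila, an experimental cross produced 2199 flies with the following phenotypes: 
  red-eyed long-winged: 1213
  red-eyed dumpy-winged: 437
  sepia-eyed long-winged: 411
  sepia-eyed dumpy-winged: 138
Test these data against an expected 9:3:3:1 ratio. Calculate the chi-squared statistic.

Expected counts for N = 2199 under a 9:3:3:1 ratio (total parts = 16):
  red-eyed long-winged: 2199 × 9/16 = 1236.9375
  red-eyed dumpy-winged: 2199 × 3/16 = 412.3125
  sepia-eyed long-winged: 2199 × 3/16 = 412.3125
  sepia-eyed dumpy-winged: 2199 × 1/16 = 137.4375
χ² = Σ (O − E)² / E
  red-eyed long-winged: (1213 − 1236.9375)² / 1236.9375 = 0.4632
  red-eyed dumpy-winged: (437 − 412.3125)² / 412.3125 = 1.4782
  sepia-eyed long-winged: (411 − 412.3125)² / 412.3125 = 0.0042
  sepia-eyed dumpy-winged: (138 − 137.4375)² / 137.4375 = 0.0023
χ² = 0.4632 + 1.4782 + 0.0042 + 0.0023 = 1.9479 ≈ 1.948

1.948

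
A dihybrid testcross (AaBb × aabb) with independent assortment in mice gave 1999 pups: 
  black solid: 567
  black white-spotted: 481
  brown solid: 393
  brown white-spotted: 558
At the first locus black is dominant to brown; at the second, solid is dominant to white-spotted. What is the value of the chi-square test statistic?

A dihybrid testcross with independent assortment gives a 1:1:1:1 ratio.
The 1:1:1:1 ratio has 4 parts, so with N = 1999 the expected counts are:
  black solid: 1999 × 1/4 = 499.75
  black white-spotted: 1999 × 1/4 = 499.75
  brown solid: 1999 × 1/4 = 499.75
  brown white-spotted: 1999 × 1/4 = 499.75
χ² = Σ (O − E)² / E
  black solid: (567 − 499.75)² / 499.75 = 9.0496
  black white-spotted: (481 − 499.75)² / 499.75 = 0.7035
  brown solid: (393 − 499.75)² / 499.75 = 22.8025
  brown white-spotted: (558 − 499.75)² / 499.75 = 6.7895
χ² = 9.0496 + 0.7035 + 22.8025 + 6.7895 = 39.3451 ≈ 39.345

39.345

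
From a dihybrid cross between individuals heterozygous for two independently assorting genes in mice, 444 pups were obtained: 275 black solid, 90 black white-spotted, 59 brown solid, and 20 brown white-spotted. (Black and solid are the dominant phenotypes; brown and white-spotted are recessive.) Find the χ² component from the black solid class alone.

2.553

A dihybrid F₂ with independent assortment and complete dominance at both loci gives a 9:3:3:1 phenotypic ratio.
Expected counts for N = 444 under a 9:3:3:1 ratio (total parts = 16):
  black solid: 444 × 9/16 = 249.75
  black white-spotted: 444 × 3/16 = 83.25
  brown solid: 444 × 3/16 = 83.25
  brown white-spotted: 444 × 1/16 = 27.75
Contribution of black solid: (275 − 249.75)² / 249.75 = 2.5528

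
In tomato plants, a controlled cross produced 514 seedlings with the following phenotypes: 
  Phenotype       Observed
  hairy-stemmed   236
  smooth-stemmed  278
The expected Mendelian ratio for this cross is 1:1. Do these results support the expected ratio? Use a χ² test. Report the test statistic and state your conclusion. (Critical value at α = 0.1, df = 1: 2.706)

3.432; not consistent

The 1:1 ratio has 2 parts, so with N = 514 the expected counts are:
  hairy-stemmed: 514 × 1/2 = 257
  smooth-stemmed: 514 × 1/2 = 257
χ² = Σ (O − E)² / E
  hairy-stemmed: (236 − 257)² / 257 = 1.7160
  smooth-stemmed: (278 − 257)² / 257 = 1.7160
χ² = 1.7160 + 1.7160 = 3.432
Degrees of freedom = 2 − 1 = 1; critical value at α = 0.1 is 2.706.
Since 3.432 > 2.706, we reject the null hypothesis — the data do not fit the 1:1 ratio.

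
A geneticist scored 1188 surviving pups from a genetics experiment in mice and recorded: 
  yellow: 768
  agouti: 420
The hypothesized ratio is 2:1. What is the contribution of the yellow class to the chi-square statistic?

0.727

Under the 2:1 hypothesis (Σ ratio = 3, N = 1188):
  yellow: 1188 × 2/3 = 792
  agouti: 1188 × 1/3 = 396
Contribution of yellow: (768 − 792)² / 792 = 0.7273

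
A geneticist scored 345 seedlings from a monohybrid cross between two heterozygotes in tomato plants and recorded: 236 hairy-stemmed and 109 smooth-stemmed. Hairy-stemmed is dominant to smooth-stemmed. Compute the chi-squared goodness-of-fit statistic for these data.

8.001

For a monohybrid cross between heterozygotes with complete dominance, the expected phenotypic ratio is 3:1.
The 3:1 ratio has 4 parts, so with N = 345 the expected counts are:
  hairy-stemmed: 345 × 3/4 = 258.75
  smooth-stemmed: 345 × 1/4 = 86.25
χ² = Σ (O − E)² / E
  hairy-stemmed: (236 − 258.75)² / 258.75 = 2.0002
  smooth-stemmed: (109 − 86.25)² / 86.25 = 6.0007
χ² = 2.0002 + 6.0007 = 8.0009 ≈ 8.001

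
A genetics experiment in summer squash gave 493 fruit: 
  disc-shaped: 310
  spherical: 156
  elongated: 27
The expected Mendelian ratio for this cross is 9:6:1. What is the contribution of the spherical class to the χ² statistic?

Expected counts for N = 493 under a 9:6:1 ratio (total parts = 16):
  disc-shaped: 493 × 9/16 = 277.3125
  spherical: 493 × 6/16 = 184.875
  elongated: 493 × 1/16 = 30.8125
Contribution of spherical: (156 − 184.875)² / 184.875 = 4.5099

4.510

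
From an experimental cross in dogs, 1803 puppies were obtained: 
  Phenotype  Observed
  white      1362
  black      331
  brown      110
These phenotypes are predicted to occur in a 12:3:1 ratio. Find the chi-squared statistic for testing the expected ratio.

Under the 12:3:1 hypothesis (Σ ratio = 16, N = 1803):
  white: 1803 × 12/16 = 1352.25
  black: 1803 × 3/16 = 338.0625
  brown: 1803 × 1/16 = 112.6875
χ² = Σ (O − E)² / E
  white: (1362 − 1352.25)² / 1352.25 = 0.0703
  black: (331 − 338.0625)² / 338.0625 = 0.1475
  brown: (110 − 112.6875)² / 112.6875 = 0.0641
χ² = 0.0703 + 0.1475 + 0.0641 = 0.2819 ≈ 0.282

0.282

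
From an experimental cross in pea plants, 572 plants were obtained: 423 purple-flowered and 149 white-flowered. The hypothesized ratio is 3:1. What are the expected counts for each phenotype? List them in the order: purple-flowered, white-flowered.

429, 143

The 3:1 ratio has 4 parts, so with N = 572 the expected counts are:
  purple-flowered: 572 × 3/4 = 429
  white-flowered: 572 × 1/4 = 143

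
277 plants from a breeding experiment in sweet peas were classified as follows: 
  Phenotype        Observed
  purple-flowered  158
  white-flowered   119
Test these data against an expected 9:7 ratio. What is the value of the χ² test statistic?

Under the 9:7 hypothesis (Σ ratio = 16, N = 277):
  purple-flowered: 277 × 9/16 = 155.8125
  white-flowered: 277 × 7/16 = 121.1875
χ² = Σ (O − E)² / E
  purple-flowered: (158 − 155.8125)² / 155.8125 = 0.0307
  white-flowered: (119 − 121.1875)² / 121.1875 = 0.0395
χ² = 0.0307 + 0.0395 = 0.0702 ≈ 0.070

0.070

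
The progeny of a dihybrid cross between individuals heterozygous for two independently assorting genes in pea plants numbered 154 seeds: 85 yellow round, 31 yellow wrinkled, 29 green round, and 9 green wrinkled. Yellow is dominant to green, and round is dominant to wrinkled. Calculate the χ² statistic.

0.228

A dihybrid F₂ with independent assortment and complete dominance at both loci gives a 9:3:3:1 phenotypic ratio.
The 9:3:3:1 ratio has 16 parts, so with N = 154 the expected counts are:
  yellow round: 154 × 9/16 = 86.625
  yellow wrinkled: 154 × 3/16 = 28.875
  green round: 154 × 3/16 = 28.875
  green wrinkled: 154 × 1/16 = 9.625
χ² = Σ (O − E)² / E
  yellow round: (85 − 86.625)² / 86.625 = 0.0305
  yellow wrinkled: (31 − 28.875)² / 28.875 = 0.1564
  green round: (29 − 28.875)² / 28.875 = 0.0005
  green wrinkled: (9 − 9.625)² / 9.625 = 0.0406
χ² = 0.0305 + 0.1564 + 0.0005 + 0.0406 = 0.228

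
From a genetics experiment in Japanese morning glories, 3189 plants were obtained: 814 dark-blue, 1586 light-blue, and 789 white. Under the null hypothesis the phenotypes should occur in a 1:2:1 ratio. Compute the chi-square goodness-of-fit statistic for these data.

0.483

Under the 1:2:1 hypothesis (Σ ratio = 4, N = 3189):
  dark-blue: 3189 × 1/4 = 797.25
  light-blue: 3189 × 2/4 = 1594.5
  white: 3189 × 1/4 = 797.25
χ² = Σ (O − E)² / E
  dark-blue: (814 − 797.25)² / 797.25 = 0.3519
  light-blue: (1586 − 1594.5)² / 1594.5 = 0.0453
  white: (789 − 797.25)² / 797.25 = 0.0854
χ² = 0.3519 + 0.0453 + 0.0854 = 0.4826 ≈ 0.483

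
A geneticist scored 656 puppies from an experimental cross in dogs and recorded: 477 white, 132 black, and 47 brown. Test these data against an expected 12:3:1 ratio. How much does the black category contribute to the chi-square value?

0.659

Expected counts for N = 656 under a 12:3:1 ratio (total parts = 16):
  white: 656 × 12/16 = 492
  black: 656 × 3/16 = 123
  brown: 656 × 1/16 = 41
Contribution of black: (132 − 123)² / 123 = 0.6585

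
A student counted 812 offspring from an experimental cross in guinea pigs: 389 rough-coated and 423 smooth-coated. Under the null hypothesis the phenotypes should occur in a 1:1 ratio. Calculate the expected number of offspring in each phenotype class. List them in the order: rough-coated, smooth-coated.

Expected counts for N = 812 under a 1:1 ratio (total parts = 2):
  rough-coated: 812 × 1/2 = 406
  smooth-coated: 812 × 1/2 = 406

406, 406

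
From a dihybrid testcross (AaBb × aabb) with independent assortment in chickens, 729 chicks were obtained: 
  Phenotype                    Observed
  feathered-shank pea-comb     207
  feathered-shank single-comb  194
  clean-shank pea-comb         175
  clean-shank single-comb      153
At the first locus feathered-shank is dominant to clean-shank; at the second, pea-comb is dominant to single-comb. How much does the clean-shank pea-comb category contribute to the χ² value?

0.288

A dihybrid testcross with independent assortment gives a 1:1:1:1 ratio.
Total ratio parts = 4. Expected numbers out of 729:
  feathered-shank pea-comb: 729 × 1/4 = 182.25
  feathered-shank single-comb: 729 × 1/4 = 182.25
  clean-shank pea-comb: 729 × 1/4 = 182.25
  clean-shank single-comb: 729 × 1/4 = 182.25
Contribution of clean-shank pea-comb: (175 − 182.25)² / 182.25 = 0.2884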